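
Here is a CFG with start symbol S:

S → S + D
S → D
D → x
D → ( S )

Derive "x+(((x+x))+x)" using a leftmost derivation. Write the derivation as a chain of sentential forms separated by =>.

S => S+D => D+D => x+D => x+(S) => x+(S+D) => x+(D+D) => x+((S)+D) => x+((D)+D) => x+(((S))+D) => x+(((S+D))+D) => x+(((D+D))+D) => x+(((x+D))+D) => x+(((x+x))+D) => x+(((x+x))+x)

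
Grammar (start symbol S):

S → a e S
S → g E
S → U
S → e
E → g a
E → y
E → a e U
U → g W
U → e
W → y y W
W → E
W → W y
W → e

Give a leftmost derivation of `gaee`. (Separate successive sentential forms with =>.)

S => gE => gaeU => gaee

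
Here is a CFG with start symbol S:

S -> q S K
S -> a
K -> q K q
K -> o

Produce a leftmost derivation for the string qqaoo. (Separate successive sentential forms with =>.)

S => qSK => qqSKK => qqaKK => qqaoK => qqaoo

S => qSK   [S -> q S K]
qSK => qqSKK   [S -> q S K]
qqSKK => qqaKK   [S -> a]
qqaKK => qqaoK   [K -> o]
qqaoK => qqaoo   [K -> o]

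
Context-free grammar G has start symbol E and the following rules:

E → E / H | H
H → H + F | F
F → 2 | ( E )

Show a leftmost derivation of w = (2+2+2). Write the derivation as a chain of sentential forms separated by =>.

E => H => F => (E) => (H) => (H+F) => (H+F+F) => (F+F+F) => (2+F+F) => (2+2+F) => (2+2+2)

E => H   [E → H]
H => F   [H → F]
F => (E)   [F → ( E )]
(E) => (H)   [E → H]
(H) => (H+F)   [H → H + F]
(H+F) => (H+F+F)   [H → H + F]
(H+F+F) => (F+F+F)   [H → F]
(F+F+F) => (2+F+F)   [F → 2]
(2+F+F) => (2+2+F)   [F → 2]
(2+2+F) => (2+2+2)   [F → 2]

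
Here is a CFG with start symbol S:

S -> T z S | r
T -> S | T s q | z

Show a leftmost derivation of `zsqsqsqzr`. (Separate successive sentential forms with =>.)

S=>TzS=>TsqzS=>TsqsqzS=>TsqsqsqzS=>zsqsqsqzS=>zsqsqsqzr

S => TzS   [S -> T z S]
TzS => TsqzS   [T -> T s q]
TsqzS => TsqsqzS   [T -> T s q]
TsqsqzS => TsqsqsqzS   [T -> T s q]
TsqsqsqzS => zsqsqsqzS   [T -> z]
zsqsqsqzS => zsqsqsqzr   [S -> r]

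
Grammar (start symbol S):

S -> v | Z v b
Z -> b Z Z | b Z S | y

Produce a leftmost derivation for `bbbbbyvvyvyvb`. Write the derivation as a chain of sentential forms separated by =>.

S=>Zvb=>bZZvb=>bbZSZvb=>bbbZZSZvb=>bbbbZSZSZvb=>bbbbbZSSZSZvb=>bbbbbySSZSZvb=>bbbbbyvSZSZvb=>bbbbbyvvZSZvb=>bbbbbyvvySZvb=>bbbbbyvvyvZvb=>bbbbbyvvyvyvb

S => Zvb   [S -> Z v b]
Zvb => bZZvb   [Z -> b Z Z]
bZZvb => bbZSZvb   [Z -> b Z S]
bbZSZvb => bbbZZSZvb   [Z -> b Z Z]
bbbZZSZvb => bbbbZSZSZvb   [Z -> b Z S]
bbbbZSZSZvb => bbbbbZSSZSZvb   [Z -> b Z S]
bbbbbZSSZSZvb => bbbbbySSZSZvb   [Z -> y]
bbbbbySSZSZvb => bbbbbyvSZSZvb   [S -> v]
bbbbbyvSZSZvb => bbbbbyvvZSZvb   [S -> v]
bbbbbyvvZSZvb => bbbbbyvvySZvb   [Z -> y]
bbbbbyvvySZvb => bbbbbyvvyvZvb   [S -> v]
bbbbbyvvyvZvb => bbbbbyvvyvyvb   [Z -> y]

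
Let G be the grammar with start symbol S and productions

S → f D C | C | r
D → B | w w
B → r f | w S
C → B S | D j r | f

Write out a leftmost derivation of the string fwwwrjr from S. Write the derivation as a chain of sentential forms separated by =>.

S => fDC => fwwC => fwwDjr => fwwBjr => fwwwSjr => fwwwrjr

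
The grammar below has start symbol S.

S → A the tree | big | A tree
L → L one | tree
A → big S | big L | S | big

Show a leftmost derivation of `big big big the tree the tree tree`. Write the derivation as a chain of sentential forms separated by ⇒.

S ⇒ A tree   [S → A tree]
A tree ⇒ S tree   [A → S]
S tree ⇒ A the tree tree   [S → A the tree]
A the tree tree ⇒ big S the tree tree   [A → big S]
big S the tree tree ⇒ big A the tree the tree tree   [S → A the tree]
big A the tree the tree tree ⇒ big big S the tree the tree tree   [A → big S]
big big S the tree the tree tree ⇒ big big big the tree the tree tree   [S → big]

S ⇒ A tree ⇒ S tree ⇒ A the tree tree ⇒ big S the tree tree ⇒ big A the tree the tree tree ⇒ big big S the tree the tree tree ⇒ big big big the tree the tree tree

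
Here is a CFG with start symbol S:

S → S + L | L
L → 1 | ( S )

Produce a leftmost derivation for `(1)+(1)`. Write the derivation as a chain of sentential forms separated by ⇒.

S ⇒ S+L ⇒ L+L ⇒ (S)+L ⇒ (L)+L ⇒ (1)+L ⇒ (1)+(S) ⇒ (1)+(L) ⇒ (1)+(1)

S ⇒ S+L   [S → S + L]
S+L ⇒ L+L   [S → L]
L+L ⇒ (S)+L   [L → ( S )]
(S)+L ⇒ (L)+L   [S → L]
(L)+L ⇒ (1)+L   [L → 1]
(1)+L ⇒ (1)+(S)   [L → ( S )]
(1)+(S) ⇒ (1)+(L)   [S → L]
(1)+(L) ⇒ (1)+(1)   [L → 1]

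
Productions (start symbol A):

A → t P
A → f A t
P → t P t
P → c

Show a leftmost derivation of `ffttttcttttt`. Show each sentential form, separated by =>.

A => fAt   [A → f A t]
fAt => ffAtt   [A → f A t]
ffAtt => fftPtt   [A → t P]
fftPtt => ffttPttt   [P → t P t]
ffttPttt => fftttPtttt   [P → t P t]
fftttPtttt => ffttttPttttt   [P → t P t]
ffttttPttttt => ffttttcttttt   [P → c]

A => fAt => ffAtt => fftPtt => ffttPttt => fftttPtttt => ffttttPttttt => ffttttcttttt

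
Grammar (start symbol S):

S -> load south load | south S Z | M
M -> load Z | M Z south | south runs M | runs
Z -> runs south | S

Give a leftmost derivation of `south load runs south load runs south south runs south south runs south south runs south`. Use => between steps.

S => south S Z => south M Z => south M Z south Z => south M Z south Z south Z => south M Z south Z south Z south Z => south load Z Z south Z south Z south Z => south load runs south Z south Z south Z south Z => south load runs south S south Z south Z south Z => south load runs south M south Z south Z south Z => south load runs south load Z south Z south Z south Z => south load runs south load runs south south Z south Z south Z => south load runs south load runs south south runs south south Z south Z => south load runs south load runs south south runs south south runs south south Z => south load runs south load runs south south runs south south runs south south runs south

S => south S Z   [S -> south S Z]
south S Z => south M Z   [S -> M]
south M Z => south M Z south Z   [M -> M Z south]
south M Z south Z => south M Z south Z south Z   [M -> M Z south]
south M Z south Z south Z => south M Z south Z south Z south Z   [M -> M Z south]
south M Z south Z south Z south Z => south load Z Z south Z south Z south Z   [M -> load Z]
south load Z Z south Z south Z south Z => south load runs south Z south Z south Z south Z   [Z -> runs south]
south load runs south Z south Z south Z south Z => south load runs south S south Z south Z south Z   [Z -> S]
south load runs south S south Z south Z south Z => south load runs south M south Z south Z south Z   [S -> M]
south load runs south M south Z south Z south Z => south load runs south load Z south Z south Z south Z   [M -> load Z]
south load runs south load Z south Z south Z south Z => south load runs south load runs south south Z south Z south Z   [Z -> runs south]
south load runs south load runs south south Z south Z south Z => south load runs south load runs south south runs south south Z south Z   [Z -> runs south]
south load runs south load runs south south runs south south Z south Z => south load runs south load runs south south runs south south runs south south Z   [Z -> runs south]
south load runs south load runs south south runs south south runs south south Z => south load runs south load runs south south runs south south runs south south runs south   [Z -> runs south]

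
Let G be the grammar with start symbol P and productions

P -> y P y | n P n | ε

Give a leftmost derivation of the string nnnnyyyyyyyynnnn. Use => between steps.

P => nPn => nnPnn => nnnPnnn => nnnnPnnnn => nnnnyPynnnn => nnnnyyPyynnnn => nnnnyyyPyyynnnn => nnnnyyyyPyyyynnnn => nnnnyyyyyyyynnnn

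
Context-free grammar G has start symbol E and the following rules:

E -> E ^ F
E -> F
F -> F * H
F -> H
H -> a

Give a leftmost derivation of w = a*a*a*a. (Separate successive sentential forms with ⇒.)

E⇒F⇒F*H⇒F*H*H⇒F*H*H*H⇒H*H*H*H⇒a*H*H*H⇒a*a*H*H⇒a*a*a*H⇒a*a*a*a

E ⇒ F   [E -> F]
F ⇒ F*H   [F -> F * H]
F*H ⇒ F*H*H   [F -> F * H]
F*H*H ⇒ F*H*H*H   [F -> F * H]
F*H*H*H ⇒ H*H*H*H   [F -> H]
H*H*H*H ⇒ a*H*H*H   [H -> a]
a*H*H*H ⇒ a*a*H*H   [H -> a]
a*a*H*H ⇒ a*a*a*H   [H -> a]
a*a*a*H ⇒ a*a*a*a   [H -> a]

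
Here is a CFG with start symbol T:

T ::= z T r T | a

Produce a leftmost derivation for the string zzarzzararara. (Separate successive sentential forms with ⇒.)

T ⇒ zTrT   [T ::= z T r T]
zTrT ⇒ zzTrTrT   [T ::= z T r T]
zzTrTrT ⇒ zzarTrT   [T ::= a]
zzarTrT ⇒ zzarzTrTrT   [T ::= z T r T]
zzarzTrTrT ⇒ zzarzzTrTrTrT   [T ::= z T r T]
zzarzzTrTrTrT ⇒ zzarzzarTrTrT   [T ::= a]
zzarzzarTrTrT ⇒ zzarzzararTrT   [T ::= a]
zzarzzararTrT ⇒ zzarzzarararT   [T ::= a]
zzarzzarararT ⇒ zzarzzararara   [T ::= a]

T⇒zTrT⇒zzTrTrT⇒zzarTrT⇒zzarzTrTrT⇒zzarzzTrTrTrT⇒zzarzzarTrTrT⇒zzarzzararTrT⇒zzarzzarararT⇒zzarzzararara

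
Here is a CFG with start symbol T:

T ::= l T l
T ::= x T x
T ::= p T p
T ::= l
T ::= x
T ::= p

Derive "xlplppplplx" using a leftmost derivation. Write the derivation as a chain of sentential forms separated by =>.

T => xTx   [T ::= x T x]
xTx => xlTlx   [T ::= l T l]
xlTlx => xlpTplx   [T ::= p T p]
xlpTplx => xlplTlplx   [T ::= l T l]
xlplTlplx => xlplpTplplx   [T ::= p T p]
xlplpTplplx => xlplppplplx   [T ::= p]

T=>xTx=>xlTlx=>xlpTplx=>xlplTlplx=>xlplpTplplx=>xlplppplplx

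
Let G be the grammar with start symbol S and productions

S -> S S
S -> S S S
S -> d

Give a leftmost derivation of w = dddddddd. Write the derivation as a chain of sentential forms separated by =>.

S => SS => SSS => SSSS => SSSSSS => SSSSSSS => SSSSSSSS => dSSSSSSS => ddSSSSSS => dddSSSSS => ddddSSSS => dddddSSS => ddddddSS => dddddddS => dddddddd

S => SS   [S -> S S]
SS => SSS   [S -> S S]
SSS => SSSS   [S -> S S]
SSSS => SSSSSS   [S -> S S S]
SSSSSS => SSSSSSS   [S -> S S]
SSSSSSS => SSSSSSSS   [S -> S S]
SSSSSSSS => dSSSSSSS   [S -> d]
dSSSSSSS => ddSSSSSS   [S -> d]
ddSSSSSS => dddSSSSS   [S -> d]
dddSSSSS => ddddSSSS   [S -> d]
ddddSSSS => dddddSSS   [S -> d]
dddddSSS => ddddddSS   [S -> d]
ddddddSS => dddddddS   [S -> d]
dddddddS => dddddddd   [S -> d]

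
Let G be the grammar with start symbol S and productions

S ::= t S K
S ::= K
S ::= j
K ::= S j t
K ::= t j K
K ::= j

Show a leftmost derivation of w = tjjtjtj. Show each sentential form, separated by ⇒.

S ⇒ tSK ⇒ tKK ⇒ tSjtK ⇒ tKjtK ⇒ tSjtjtK ⇒ tjjtjtK ⇒ tjjtjtj

S ⇒ tSK   [S ::= t S K]
tSK ⇒ tKK   [S ::= K]
tKK ⇒ tSjtK   [K ::= S j t]
tSjtK ⇒ tKjtK   [S ::= K]
tKjtK ⇒ tSjtjtK   [K ::= S j t]
tSjtjtK ⇒ tjjtjtK   [S ::= j]
tjjtjtK ⇒ tjjtjtj   [K ::= j]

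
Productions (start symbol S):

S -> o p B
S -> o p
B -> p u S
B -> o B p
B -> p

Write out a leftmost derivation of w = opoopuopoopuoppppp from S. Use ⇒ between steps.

S ⇒ opB   [S -> o p B]
opB ⇒ opoBp   [B -> o B p]
opoBp ⇒ opooBpp   [B -> o B p]
opooBpp ⇒ opoopuSpp   [B -> p u S]
opoopuSpp ⇒ opoopuopBpp   [S -> o p B]
opoopuopBpp ⇒ opoopuopoBppp   [B -> o B p]
opoopuopoBppp ⇒ opoopuopooBpppp   [B -> o B p]
opoopuopooBpppp ⇒ opoopuopoopuSpppp   [B -> p u S]
opoopuopoopuSpppp ⇒ opoopuopoopuoppppp   [S -> o p]

S⇒opB⇒opoBp⇒opooBpp⇒opoopuSpp⇒opoopuopBpp⇒opoopuopoBppp⇒opoopuopooBpppp⇒opoopuopoopuSpppp⇒opoopuopoopuoppppp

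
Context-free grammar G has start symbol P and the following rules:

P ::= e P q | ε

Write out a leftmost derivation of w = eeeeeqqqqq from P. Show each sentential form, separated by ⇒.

P⇒ePq⇒eePqq⇒eeePqqq⇒eeeePqqqq⇒eeeeePqqqqq⇒eeeeeqqqqq

P ⇒ ePq   [P ::= e P q]
ePq ⇒ eePqq   [P ::= e P q]
eePqq ⇒ eeePqqq   [P ::= e P q]
eeePqqq ⇒ eeeePqqqq   [P ::= e P q]
eeeePqqqq ⇒ eeeeePqqqqq   [P ::= e P q]
eeeeePqqqqq ⇒ eeeeeqqqqq   [P ::= ε]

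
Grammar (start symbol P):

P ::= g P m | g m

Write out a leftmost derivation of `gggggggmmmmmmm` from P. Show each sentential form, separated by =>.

P => gPm   [P ::= g P m]
gPm => ggPmm   [P ::= g P m]
ggPmm => gggPmmm   [P ::= g P m]
gggPmmm => ggggPmmmm   [P ::= g P m]
ggggPmmmm => gggggPmmmmm   [P ::= g P m]
gggggPmmmmm => ggggggPmmmmmm   [P ::= g P m]
ggggggPmmmmmm => gggggggmmmmmmm   [P ::= g m]

P => gPm => ggPmm => gggPmmm => ggggPmmmm => gggggPmmmmm => ggggggPmmmmmm => gggggggmmmmmmm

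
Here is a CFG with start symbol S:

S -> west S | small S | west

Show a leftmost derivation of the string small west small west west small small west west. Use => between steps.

S => small S => small west S => small west small S => small west small west S => small west small west west S => small west small west west small S => small west small west west small small S => small west small west west small small west S => small west small west west small small west west

S => small S   [S -> small S]
small S => small west S   [S -> west S]
small west S => small west small S   [S -> small S]
small west small S => small west small west S   [S -> west S]
small west small west S => small west small west west S   [S -> west S]
small west small west west S => small west small west west small S   [S -> small S]
small west small west west small S => small west small west west small small S   [S -> small S]
small west small west west small small S => small west small west west small small west S   [S -> west S]
small west small west west small small west S => small west small west west small small west west   [S -> west]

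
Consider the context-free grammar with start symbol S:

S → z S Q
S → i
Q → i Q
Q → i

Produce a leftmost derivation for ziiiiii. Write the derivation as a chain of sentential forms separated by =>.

S => zSQ   [S → z S Q]
zSQ => ziQ   [S → i]
ziQ => ziiQ   [Q → i Q]
ziiQ => ziiiQ   [Q → i Q]
ziiiQ => ziiiiQ   [Q → i Q]
ziiiiQ => ziiiiiQ   [Q → i Q]
ziiiiiQ => ziiiiii   [Q → i]

S => zSQ => ziQ => ziiQ => ziiiQ => ziiiiQ => ziiiiiQ => ziiiiii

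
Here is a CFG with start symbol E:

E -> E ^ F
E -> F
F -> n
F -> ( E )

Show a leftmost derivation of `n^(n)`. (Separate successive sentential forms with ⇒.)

E ⇒ E^F ⇒ F^F ⇒ n^F ⇒ n^(E) ⇒ n^(F) ⇒ n^(n)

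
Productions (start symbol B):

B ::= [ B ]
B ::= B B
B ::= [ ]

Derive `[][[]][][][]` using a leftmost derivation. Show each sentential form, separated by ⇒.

B ⇒ BB   [B ::= B B]
BB ⇒ BBB   [B ::= B B]
BBB ⇒ BBBB   [B ::= B B]
BBBB ⇒ BBBBB   [B ::= B B]
BBBBB ⇒ []BBBB   [B ::= [ ]]
[]BBBB ⇒ [][B]BBB   [B ::= [ B ]]
[][B]BBB ⇒ [][[]]BBB   [B ::= [ ]]
[][[]]BBB ⇒ [][[]][]BB   [B ::= [ ]]
[][[]][]BB ⇒ [][[]][][]B   [B ::= [ ]]
[][[]][][]B ⇒ [][[]][][][]   [B ::= [ ]]

B⇒BB⇒BBB⇒BBBB⇒BBBBB⇒[]BBBB⇒[][B]BBB⇒[][[]]BBB⇒[][[]][]BB⇒[][[]][][]B⇒[][[]][][][]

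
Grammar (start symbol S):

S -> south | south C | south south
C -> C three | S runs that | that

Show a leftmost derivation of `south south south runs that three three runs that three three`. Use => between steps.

S => south C => south C three => south C three three => south S runs that three three => south south C runs that three three => south south C three runs that three three => south south C three three runs that three three => south south S runs that three three runs that three three => south south south runs that three three runs that three three

S => south C   [S -> south C]
south C => south C three   [C -> C three]
south C three => south C three three   [C -> C three]
south C three three => south S runs that three three   [C -> S runs that]
south S runs that three three => south south C runs that three three   [S -> south C]
south south C runs that three three => south south C three runs that three three   [C -> C three]
south south C three runs that three three => south south C three three runs that three three   [C -> C three]
south south C three three runs that three three => south south S runs that three three runs that three three   [C -> S runs that]
south south S runs that three three runs that three three => south south south runs that three three runs that three three   [S -> south]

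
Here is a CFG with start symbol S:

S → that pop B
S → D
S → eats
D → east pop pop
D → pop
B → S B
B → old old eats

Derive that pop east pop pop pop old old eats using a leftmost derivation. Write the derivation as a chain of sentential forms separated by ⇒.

S ⇒ that pop B ⇒ that pop S B ⇒ that pop D B ⇒ that pop east pop pop B ⇒ that pop east pop pop S B ⇒ that pop east pop pop D B ⇒ that pop east pop pop pop B ⇒ that pop east pop pop pop old old eats

S ⇒ that pop B   [S → that pop B]
that pop B ⇒ that pop S B   [B → S B]
that pop S B ⇒ that pop D B   [S → D]
that pop D B ⇒ that pop east pop pop B   [D → east pop pop]
that pop east pop pop B ⇒ that pop east pop pop S B   [B → S B]
that pop east pop pop S B ⇒ that pop east pop pop D B   [S → D]
that pop east pop pop D B ⇒ that pop east pop pop pop B   [D → pop]
that pop east pop pop pop B ⇒ that pop east pop pop pop old old eats   [B → old old eats]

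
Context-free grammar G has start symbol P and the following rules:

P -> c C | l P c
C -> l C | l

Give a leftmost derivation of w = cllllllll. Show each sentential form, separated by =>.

P => cC => clC => cllC => clllC => cllllC => clllllC => cllllllC => clllllllC => cllllllll

P => cC   [P -> c C]
cC => clC   [C -> l C]
clC => cllC   [C -> l C]
cllC => clllC   [C -> l C]
clllC => cllllC   [C -> l C]
cllllC => clllllC   [C -> l C]
clllllC => cllllllC   [C -> l C]
cllllllC => clllllllC   [C -> l C]
clllllllC => cllllllll   [C -> l]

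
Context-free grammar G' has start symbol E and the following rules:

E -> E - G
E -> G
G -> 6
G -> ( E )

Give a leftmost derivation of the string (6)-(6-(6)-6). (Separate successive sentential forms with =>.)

E => E-G => G-G => (E)-G => (G)-G => (6)-G => (6)-(E) => (6)-(E-G) => (6)-(E-G-G) => (6)-(G-G-G) => (6)-(6-G-G) => (6)-(6-(E)-G) => (6)-(6-(G)-G) => (6)-(6-(6)-G) => (6)-(6-(6)-6)

E => E-G   [E -> E - G]
E-G => G-G   [E -> G]
G-G => (E)-G   [G -> ( E )]
(E)-G => (G)-G   [E -> G]
(G)-G => (6)-G   [G -> 6]
(6)-G => (6)-(E)   [G -> ( E )]
(6)-(E) => (6)-(E-G)   [E -> E - G]
(6)-(E-G) => (6)-(E-G-G)   [E -> E - G]
(6)-(E-G-G) => (6)-(G-G-G)   [E -> G]
(6)-(G-G-G) => (6)-(6-G-G)   [G -> 6]
(6)-(6-G-G) => (6)-(6-(E)-G)   [G -> ( E )]
(6)-(6-(E)-G) => (6)-(6-(G)-G)   [E -> G]
(6)-(6-(G)-G) => (6)-(6-(6)-G)   [G -> 6]
(6)-(6-(6)-G) => (6)-(6-(6)-6)   [G -> 6]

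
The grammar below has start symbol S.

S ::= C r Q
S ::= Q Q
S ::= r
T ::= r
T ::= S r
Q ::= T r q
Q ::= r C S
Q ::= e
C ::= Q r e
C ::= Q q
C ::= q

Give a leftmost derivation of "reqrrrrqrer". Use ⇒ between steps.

S ⇒ QQ   [S ::= Q Q]
QQ ⇒ rCSQ   [Q ::= r C S]
rCSQ ⇒ rQqSQ   [C ::= Q q]
rQqSQ ⇒ reqSQ   [Q ::= e]
reqSQ ⇒ reqrQ   [S ::= r]
reqrQ ⇒ reqrrCS   [Q ::= r C S]
reqrrCS ⇒ reqrrQreS   [C ::= Q r e]
reqrrQreS ⇒ reqrrTrqreS   [Q ::= T r q]
reqrrTrqreS ⇒ reqrrrrqreS   [T ::= r]
reqrrrrqreS ⇒ reqrrrrqrer   [S ::= r]

S ⇒ QQ ⇒ rCSQ ⇒ rQqSQ ⇒ reqSQ ⇒ reqrQ ⇒ reqrrCS ⇒ reqrrQreS ⇒ reqrrTrqreS ⇒ reqrrrrqreS ⇒ reqrrrrqrer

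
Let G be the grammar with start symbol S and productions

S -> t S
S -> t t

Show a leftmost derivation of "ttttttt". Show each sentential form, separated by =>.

S => tS   [S -> t S]
tS => ttS   [S -> t S]
ttS => tttS   [S -> t S]
tttS => ttttS   [S -> t S]
ttttS => tttttS   [S -> t S]
tttttS => ttttttt   [S -> t t]

S => tS => ttS => tttS => ttttS => tttttS => ttttttt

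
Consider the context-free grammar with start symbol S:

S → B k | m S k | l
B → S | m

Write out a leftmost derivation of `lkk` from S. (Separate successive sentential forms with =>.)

S => Bk   [S → B k]
Bk => Sk   [B → S]
Sk => Bkk   [S → B k]
Bkk => Skk   [B → S]
Skk => lkk   [S → l]

S=>Bk=>Sk=>Bkk=>Skk=>lkk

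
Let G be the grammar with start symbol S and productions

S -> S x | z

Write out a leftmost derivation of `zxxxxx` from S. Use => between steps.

S => Sx => Sxx => Sxxx => Sxxxx => Sxxxxx => zxxxxx

S => Sx   [S -> S x]
Sx => Sxx   [S -> S x]
Sxx => Sxxx   [S -> S x]
Sxxx => Sxxxx   [S -> S x]
Sxxxx => Sxxxxx   [S -> S x]
Sxxxxx => zxxxxx   [S -> z]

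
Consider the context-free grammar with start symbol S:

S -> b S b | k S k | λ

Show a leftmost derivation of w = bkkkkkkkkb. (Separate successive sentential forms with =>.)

S => bSb   [S -> b S b]
bSb => bkSkb   [S -> k S k]
bkSkb => bkkSkkb   [S -> k S k]
bkkSkkb => bkkkSkkkb   [S -> k S k]
bkkkSkkkb => bkkkkSkkkkb   [S -> k S k]
bkkkkSkkkkb => bkkkkkkkkb   [S -> λ]

S=>bSb=>bkSkb=>bkkSkkb=>bkkkSkkkb=>bkkkkSkkkkb=>bkkkkkkkkb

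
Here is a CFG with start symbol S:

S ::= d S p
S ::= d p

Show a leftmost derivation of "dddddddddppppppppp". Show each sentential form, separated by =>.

S=>dSp=>ddSpp=>dddSppp=>ddddSpppp=>dddddSppppp=>ddddddSpppppp=>dddddddSppppppp=>ddddddddSpppppppp=>dddddddddppppppppp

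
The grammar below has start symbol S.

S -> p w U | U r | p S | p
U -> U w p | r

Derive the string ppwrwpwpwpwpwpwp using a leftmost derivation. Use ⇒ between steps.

S ⇒ pS   [S -> p S]
pS ⇒ ppwU   [S -> p w U]
ppwU ⇒ ppwUwp   [U -> U w p]
ppwUwp ⇒ ppwUwpwp   [U -> U w p]
ppwUwpwp ⇒ ppwUwpwpwp   [U -> U w p]
ppwUwpwpwp ⇒ ppwUwpwpwpwp   [U -> U w p]
ppwUwpwpwpwp ⇒ ppwUwpwpwpwpwp   [U -> U w p]
ppwUwpwpwpwpwp ⇒ ppwUwpwpwpwpwpwp   [U -> U w p]
ppwUwpwpwpwpwpwp ⇒ ppwrwpwpwpwpwpwp   [U -> r]

S⇒pS⇒ppwU⇒ppwUwp⇒ppwUwpwp⇒ppwUwpwpwp⇒ppwUwpwpwpwp⇒ppwUwpwpwpwpwp⇒ppwUwpwpwpwpwpwp⇒ppwrwpwpwpwpwpwp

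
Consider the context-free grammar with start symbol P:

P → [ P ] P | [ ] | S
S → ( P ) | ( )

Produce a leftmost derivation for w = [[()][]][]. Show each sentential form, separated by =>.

P => [P]P => [[P]P]P => [[S]P]P => [[()]P]P => [[()][]]P => [[()][]][]

P => [P]P   [P → [ P ] P]
[P]P => [[P]P]P   [P → [ P ] P]
[[P]P]P => [[S]P]P   [P → S]
[[S]P]P => [[()]P]P   [S → ( )]
[[()]P]P => [[()][]]P   [P → [ ]]
[[()][]]P => [[()][]][]   [P → [ ]]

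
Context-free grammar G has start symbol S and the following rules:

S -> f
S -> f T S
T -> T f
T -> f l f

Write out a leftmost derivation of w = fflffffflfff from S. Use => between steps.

S=>fTS=>fTfS=>fTffS=>fflfffS=>fflffffTS=>fflffffTfS=>fflffffflffS=>fflffffflfff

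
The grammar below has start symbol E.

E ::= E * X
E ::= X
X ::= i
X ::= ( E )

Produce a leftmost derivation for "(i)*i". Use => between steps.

E => E*X => X*X => (E)*X => (X)*X => (i)*X => (i)*i

E => E*X   [E ::= E * X]
E*X => X*X   [E ::= X]
X*X => (E)*X   [X ::= ( E )]
(E)*X => (X)*X   [E ::= X]
(X)*X => (i)*X   [X ::= i]
(i)*X => (i)*i   [X ::= i]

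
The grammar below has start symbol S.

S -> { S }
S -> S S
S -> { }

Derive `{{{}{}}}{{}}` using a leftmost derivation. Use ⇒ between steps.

S ⇒ SS   [S -> S S]
SS ⇒ {S}S   [S -> { S }]
{S}S ⇒ {{S}}S   [S -> { S }]
{{S}}S ⇒ {{SS}}S   [S -> S S]
{{SS}}S ⇒ {{{}S}}S   [S -> { }]
{{{}S}}S ⇒ {{{}{}}}S   [S -> { }]
{{{}{}}}S ⇒ {{{}{}}}{S}   [S -> { S }]
{{{}{}}}{S} ⇒ {{{}{}}}{{}}   [S -> { }]

S ⇒ SS ⇒ {S}S ⇒ {{S}}S ⇒ {{SS}}S ⇒ {{{}S}}S ⇒ {{{}{}}}S ⇒ {{{}{}}}{S} ⇒ {{{}{}}}{{}}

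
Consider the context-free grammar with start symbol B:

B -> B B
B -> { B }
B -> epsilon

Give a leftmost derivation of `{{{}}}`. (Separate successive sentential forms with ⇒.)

B ⇒ BB ⇒ {B}B ⇒ {BB}B ⇒ {BBB}B ⇒ {BBBB}B ⇒ {BBBBB}B ⇒ {{B}BBBB}B ⇒ {{{B}}BBBB}B ⇒ {{{}}BBBB}B ⇒ {{{}}BBB}B ⇒ {{{}}BB}B ⇒ {{{}}B}B ⇒ {{{}}}B ⇒ {{{}}}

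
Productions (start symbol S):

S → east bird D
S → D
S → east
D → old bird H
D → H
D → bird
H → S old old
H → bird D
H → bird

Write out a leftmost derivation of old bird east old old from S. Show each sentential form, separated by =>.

S => D => old bird H => old bird S old old => old bird east old old

S => D   [S → D]
D => old bird H   [D → old bird H]
old bird H => old bird S old old   [H → S old old]
old bird S old old => old bird east old old   [S → east]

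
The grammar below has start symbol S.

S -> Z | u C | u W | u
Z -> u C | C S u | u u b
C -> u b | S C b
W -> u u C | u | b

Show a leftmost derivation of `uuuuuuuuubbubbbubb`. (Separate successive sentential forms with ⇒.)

S ⇒ uW ⇒ uuuC ⇒ uuuSCb ⇒ uuuuCCb ⇒ uuuuSCbCb ⇒ uuuuuCbCb ⇒ uuuuuSCbbCb ⇒ uuuuuuCCbbCb ⇒ uuuuuuSCbCbbCb ⇒ uuuuuuuWCbCbbCb ⇒ uuuuuuuuCbCbbCb ⇒ uuuuuuuuubbCbbCb ⇒ uuuuuuuuubbubbbCb ⇒ uuuuuuuuubbubbbubb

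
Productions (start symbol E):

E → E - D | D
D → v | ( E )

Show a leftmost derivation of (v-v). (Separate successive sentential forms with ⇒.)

E ⇒ D ⇒ (E) ⇒ (E-D) ⇒ (D-D) ⇒ (v-D) ⇒ (v-v)

E ⇒ D   [E → D]
D ⇒ (E)   [D → ( E )]
(E) ⇒ (E-D)   [E → E - D]
(E-D) ⇒ (D-D)   [E → D]
(D-D) ⇒ (v-D)   [D → v]
(v-D) ⇒ (v-v)   [D → v]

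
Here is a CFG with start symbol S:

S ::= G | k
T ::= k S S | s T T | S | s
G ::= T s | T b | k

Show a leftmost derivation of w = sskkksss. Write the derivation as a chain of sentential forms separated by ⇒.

S ⇒ G ⇒ Ts ⇒ sTTs ⇒ ssTTTs ⇒ sskSSTTs ⇒ sskGSTTs ⇒ sskkSTTs ⇒ sskkkTTs ⇒ sskkksTs ⇒ sskkksss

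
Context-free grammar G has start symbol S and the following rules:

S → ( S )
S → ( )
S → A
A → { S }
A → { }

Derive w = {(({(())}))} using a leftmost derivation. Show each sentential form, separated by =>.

S => A => {S} => {(S)} => {((S))} => {((A))} => {(({S}))} => {(({(S)}))} => {(({(())}))}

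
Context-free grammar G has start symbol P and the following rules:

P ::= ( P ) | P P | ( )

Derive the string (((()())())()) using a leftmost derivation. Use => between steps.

P=>(P)=>(PP)=>((P)P)=>((PP)P)=>(((P)P)P)=>(((PP)P)P)=>(((()P)P)P)=>(((()())P)P)=>(((()())())P)=>(((()())())())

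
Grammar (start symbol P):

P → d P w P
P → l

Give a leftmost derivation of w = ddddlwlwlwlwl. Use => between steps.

P => dPwP   [P → d P w P]
dPwP => ddPwPwP   [P → d P w P]
ddPwPwP => dddPwPwPwP   [P → d P w P]
dddPwPwPwP => ddddPwPwPwPwP   [P → d P w P]
ddddPwPwPwPwP => ddddlwPwPwPwP   [P → l]
ddddlwPwPwPwP => ddddlwlwPwPwP   [P → l]
ddddlwlwPwPwP => ddddlwlwlwPwP   [P → l]
ddddlwlwlwPwP => ddddlwlwlwlwP   [P → l]
ddddlwlwlwlwP => ddddlwlwlwlwl   [P → l]

P => dPwP => ddPwPwP => dddPwPwPwP => ddddPwPwPwPwP => ddddlwPwPwPwP => ddddlwlwPwPwP => ddddlwlwlwPwP => ddddlwlwlwlwP => ddddlwlwlwlwl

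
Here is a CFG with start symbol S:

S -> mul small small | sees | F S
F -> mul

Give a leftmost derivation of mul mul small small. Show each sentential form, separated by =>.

S => F S   [S -> F S]
F S => mul S   [F -> mul]
mul S => mul mul small small   [S -> mul small small]

S => F S => mul S => mul mul small small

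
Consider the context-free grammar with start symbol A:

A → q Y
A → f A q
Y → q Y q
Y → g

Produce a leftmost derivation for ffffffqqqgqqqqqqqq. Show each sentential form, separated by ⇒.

A ⇒ fAq   [A → f A q]
fAq ⇒ ffAqq   [A → f A q]
ffAqq ⇒ fffAqqq   [A → f A q]
fffAqqq ⇒ ffffAqqqq   [A → f A q]
ffffAqqqq ⇒ fffffAqqqqq   [A → f A q]
fffffAqqqqq ⇒ ffffffAqqqqqq   [A → f A q]
ffffffAqqqqqq ⇒ ffffffqYqqqqqq   [A → q Y]
ffffffqYqqqqqq ⇒ ffffffqqYqqqqqqq   [Y → q Y q]
ffffffqqYqqqqqqq ⇒ ffffffqqqYqqqqqqqq   [Y → q Y q]
ffffffqqqYqqqqqqqq ⇒ ffffffqqqgqqqqqqqq   [Y → g]

A ⇒ fAq ⇒ ffAqq ⇒ fffAqqq ⇒ ffffAqqqq ⇒ fffffAqqqqq ⇒ ffffffAqqqqqq ⇒ ffffffqYqqqqqq ⇒ ffffffqqYqqqqqqq ⇒ ffffffqqqYqqqqqqqq ⇒ ffffffqqqgqqqqqqqq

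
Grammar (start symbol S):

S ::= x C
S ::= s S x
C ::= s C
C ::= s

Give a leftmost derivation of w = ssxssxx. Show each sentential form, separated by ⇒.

S ⇒ sSx ⇒ ssSxx ⇒ ssxCxx ⇒ ssxsCxx ⇒ ssxssxx

S ⇒ sSx   [S ::= s S x]
sSx ⇒ ssSxx   [S ::= s S x]
ssSxx ⇒ ssxCxx   [S ::= x C]
ssxCxx ⇒ ssxsCxx   [C ::= s C]
ssxsCxx ⇒ ssxssxx   [C ::= s]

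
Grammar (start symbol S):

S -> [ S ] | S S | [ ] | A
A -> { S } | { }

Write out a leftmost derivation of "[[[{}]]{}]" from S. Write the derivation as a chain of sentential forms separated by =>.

S => [S]   [S -> [ S ]]
[S] => [SS]   [S -> S S]
[SS] => [[S]S]   [S -> [ S ]]
[[S]S] => [[[S]]S]   [S -> [ S ]]
[[[S]]S] => [[[A]]S]   [S -> A]
[[[A]]S] => [[[{}]]S]   [A -> { }]
[[[{}]]S] => [[[{}]]A]   [S -> A]
[[[{}]]A] => [[[{}]]{}]   [A -> { }]

S => [S] => [SS] => [[S]S] => [[[S]]S] => [[[A]]S] => [[[{}]]S] => [[[{}]]A] => [[[{}]]{}]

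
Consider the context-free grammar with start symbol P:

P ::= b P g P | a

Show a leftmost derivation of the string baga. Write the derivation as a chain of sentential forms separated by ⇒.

P⇒bPgP⇒bagP⇒baga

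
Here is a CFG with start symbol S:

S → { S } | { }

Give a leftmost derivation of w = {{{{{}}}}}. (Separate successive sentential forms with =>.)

S => {S} => {{S}} => {{{S}}} => {{{{S}}}} => {{{{{}}}}}

S => {S}   [S → { S }]
{S} => {{S}}   [S → { S }]
{{S}} => {{{S}}}   [S → { S }]
{{{S}}} => {{{{S}}}}   [S → { S }]
{{{{S}}}} => {{{{{}}}}}   [S → { }]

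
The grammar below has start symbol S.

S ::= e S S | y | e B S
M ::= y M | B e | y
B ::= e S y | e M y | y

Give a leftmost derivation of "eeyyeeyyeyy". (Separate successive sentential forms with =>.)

S => eBS => eeMyS => eeyyS => eeyyeBS => eeyyeeSyS => eeyyeeyyS => eeyyeeyyeBS => eeyyeeyyeyS => eeyyeeyyeyy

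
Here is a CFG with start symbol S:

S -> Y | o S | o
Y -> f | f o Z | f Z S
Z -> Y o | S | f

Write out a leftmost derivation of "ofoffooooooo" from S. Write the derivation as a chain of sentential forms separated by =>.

S=>oS=>oY=>ofoZ=>ofoYo=>ofofZSo=>ofoffSo=>ofoffoSo=>ofoffooSo=>ofoffoooSo=>ofoffooooSo=>ofoffoooooSo=>ofoffooooooo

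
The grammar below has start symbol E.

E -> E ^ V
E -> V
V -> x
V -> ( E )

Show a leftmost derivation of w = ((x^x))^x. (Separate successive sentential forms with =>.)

E=>E^V=>V^V=>(E)^V=>(V)^V=>((E))^V=>((E^V))^V=>((V^V))^V=>((x^V))^V=>((x^x))^V=>((x^x))^x

E => E^V   [E -> E ^ V]
E^V => V^V   [E -> V]
V^V => (E)^V   [V -> ( E )]
(E)^V => (V)^V   [E -> V]
(V)^V => ((E))^V   [V -> ( E )]
((E))^V => ((E^V))^V   [E -> E ^ V]
((E^V))^V => ((V^V))^V   [E -> V]
((V^V))^V => ((x^V))^V   [V -> x]
((x^V))^V => ((x^x))^V   [V -> x]
((x^x))^V => ((x^x))^x   [V -> x]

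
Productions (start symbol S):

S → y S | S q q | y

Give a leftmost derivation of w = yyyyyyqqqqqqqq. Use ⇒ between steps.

S ⇒ yS   [S → y S]
yS ⇒ yyS   [S → y S]
yyS ⇒ yyyS   [S → y S]
yyyS ⇒ yyyyS   [S → y S]
yyyyS ⇒ yyyySqq   [S → S q q]
yyyySqq ⇒ yyyySqqqq   [S → S q q]
yyyySqqqq ⇒ yyyySqqqqqq   [S → S q q]
yyyySqqqqqq ⇒ yyyySqqqqqqqq   [S → S q q]
yyyySqqqqqqqq ⇒ yyyyySqqqqqqqq   [S → y S]
yyyyySqqqqqqqq ⇒ yyyyyyqqqqqqqq   [S → y]

S ⇒ yS ⇒ yyS ⇒ yyyS ⇒ yyyyS ⇒ yyyySqq ⇒ yyyySqqqq ⇒ yyyySqqqqqq ⇒ yyyySqqqqqqqq ⇒ yyyyySqqqqqqqq ⇒ yyyyyyqqqqqqqq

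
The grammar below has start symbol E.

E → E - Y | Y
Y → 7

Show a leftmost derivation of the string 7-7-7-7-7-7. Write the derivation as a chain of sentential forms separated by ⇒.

E⇒E-Y⇒E-Y-Y⇒E-Y-Y-Y⇒E-Y-Y-Y-Y⇒E-Y-Y-Y-Y-Y⇒Y-Y-Y-Y-Y-Y⇒7-Y-Y-Y-Y-Y⇒7-7-Y-Y-Y-Y⇒7-7-7-Y-Y-Y⇒7-7-7-7-Y-Y⇒7-7-7-7-7-Y⇒7-7-7-7-7-7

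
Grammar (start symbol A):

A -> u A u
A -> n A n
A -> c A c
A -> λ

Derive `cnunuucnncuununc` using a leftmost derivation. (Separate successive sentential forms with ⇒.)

A ⇒ cAc ⇒ cnAnc ⇒ cnuAunc ⇒ cnunAnunc ⇒ cnunuAununc ⇒ cnunuuAuununc ⇒ cnunuucAcuununc ⇒ cnunuucnAncuununc ⇒ cnunuucnncuununc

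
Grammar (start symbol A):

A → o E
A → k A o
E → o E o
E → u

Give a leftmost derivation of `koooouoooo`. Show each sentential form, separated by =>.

A => kAo   [A → k A o]
kAo => koEo   [A → o E]
koEo => kooEoo   [E → o E o]
kooEoo => koooEooo   [E → o E o]
koooEooo => kooooEoooo   [E → o E o]
kooooEoooo => koooouoooo   [E → u]

A => kAo => koEo => kooEoo => koooEooo => kooooEoooo => koooouoooo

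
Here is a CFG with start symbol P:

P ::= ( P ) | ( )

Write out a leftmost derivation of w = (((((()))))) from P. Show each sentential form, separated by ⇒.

P ⇒ (P) ⇒ ((P)) ⇒ (((P))) ⇒ ((((P)))) ⇒ (((((P))))) ⇒ (((((())))))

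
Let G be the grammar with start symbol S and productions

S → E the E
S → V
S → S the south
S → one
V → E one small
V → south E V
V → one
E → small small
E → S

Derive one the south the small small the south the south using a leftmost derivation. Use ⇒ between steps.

S ⇒ S the south ⇒ S the south the south ⇒ E the E the south the south ⇒ S the E the south the south ⇒ S the south the E the south the south ⇒ one the south the E the south the south ⇒ one the south the small small the south the south

S ⇒ S the south   [S → S the south]
S the south ⇒ S the south the south   [S → S the south]
S the south the south ⇒ E the E the south the south   [S → E the E]
E the E the south the south ⇒ S the E the south the south   [E → S]
S the E the south the south ⇒ S the south the E the south the south   [S → S the south]
S the south the E the south the south ⇒ one the south the E the south the south   [S → one]
one the south the E the south the south ⇒ one the south the small small the south the south   [E → small small]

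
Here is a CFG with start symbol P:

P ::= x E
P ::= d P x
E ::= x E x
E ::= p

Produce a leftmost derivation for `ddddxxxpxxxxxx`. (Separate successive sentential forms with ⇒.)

P ⇒ dPx ⇒ ddPxx ⇒ dddPxxx ⇒ ddddPxxxx ⇒ ddddxExxxx ⇒ ddddxxExxxxx ⇒ ddddxxxExxxxxx ⇒ ddddxxxpxxxxxx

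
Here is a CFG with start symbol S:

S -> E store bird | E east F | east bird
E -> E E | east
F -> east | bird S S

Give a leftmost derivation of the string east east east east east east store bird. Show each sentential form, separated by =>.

S => E store bird   [S -> E store bird]
E store bird => E E store bird   [E -> E E]
E E store bird => E E E store bird   [E -> E E]
E E E store bird => E E E E store bird   [E -> E E]
E E E E store bird => E E E E E store bird   [E -> E E]
E E E E E store bird => east E E E E store bird   [E -> east]
east E E E E store bird => east E E E E E store bird   [E -> E E]
east E E E E E store bird => east east E E E E store bird   [E -> east]
east east E E E E store bird => east east east E E E store bird   [E -> east]
east east east E E E store bird => east east east east E E store bird   [E -> east]
east east east east E E store bird => east east east east east E store bird   [E -> east]
east east east east east E store bird => east east east east east east store bird   [E -> east]

S => E store bird => E E store bird => E E E store bird => E E E E store bird => E E E E E store bird => east E E E E store bird => east E E E E E store bird => east east E E E E store bird => east east east E E E store bird => east east east east E E store bird => east east east east east E store bird => east east east east east east store bird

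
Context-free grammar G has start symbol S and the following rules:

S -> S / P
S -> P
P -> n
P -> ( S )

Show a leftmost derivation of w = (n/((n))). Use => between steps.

S => P   [S -> P]
P => (S)   [P -> ( S )]
(S) => (S/P)   [S -> S / P]
(S/P) => (P/P)   [S -> P]
(P/P) => (n/P)   [P -> n]
(n/P) => (n/(S))   [P -> ( S )]
(n/(S)) => (n/(P))   [S -> P]
(n/(P)) => (n/((S)))   [P -> ( S )]
(n/((S))) => (n/((P)))   [S -> P]
(n/((P))) => (n/((n)))   [P -> n]

S => P => (S) => (S/P) => (P/P) => (n/P) => (n/(S)) => (n/(P)) => (n/((S))) => (n/((P))) => (n/((n)))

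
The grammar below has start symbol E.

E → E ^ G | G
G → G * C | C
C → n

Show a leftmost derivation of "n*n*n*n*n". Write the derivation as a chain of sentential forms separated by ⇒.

E⇒G⇒G*C⇒G*C*C⇒G*C*C*C⇒G*C*C*C*C⇒C*C*C*C*C⇒n*C*C*C*C⇒n*n*C*C*C⇒n*n*n*C*C⇒n*n*n*n*C⇒n*n*n*n*n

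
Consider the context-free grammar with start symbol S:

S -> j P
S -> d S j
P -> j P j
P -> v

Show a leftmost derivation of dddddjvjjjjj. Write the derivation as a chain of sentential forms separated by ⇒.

S ⇒ dSj   [S -> d S j]
dSj ⇒ ddSjj   [S -> d S j]
ddSjj ⇒ dddSjjj   [S -> d S j]
dddSjjj ⇒ ddddSjjjj   [S -> d S j]
ddddSjjjj ⇒ dddddSjjjjj   [S -> d S j]
dddddSjjjjj ⇒ dddddjPjjjjj   [S -> j P]
dddddjPjjjjj ⇒ dddddjvjjjjj   [P -> v]

S ⇒ dSj ⇒ ddSjj ⇒ dddSjjj ⇒ ddddSjjjj ⇒ dddddSjjjjj ⇒ dddddjPjjjjj ⇒ dddddjvjjjjj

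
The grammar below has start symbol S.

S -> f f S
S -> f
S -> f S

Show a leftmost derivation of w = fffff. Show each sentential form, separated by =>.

S => ffS   [S -> f f S]
ffS => ffffS   [S -> f f S]
ffffS => fffff   [S -> f]

S => ffS => ffffS => fffff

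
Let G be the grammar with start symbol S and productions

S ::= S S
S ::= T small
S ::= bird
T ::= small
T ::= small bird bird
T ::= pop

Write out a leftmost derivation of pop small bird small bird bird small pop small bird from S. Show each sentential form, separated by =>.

S => S S => T small S => pop small S => pop small S S => pop small S S S => pop small bird S S => pop small bird S S S => pop small bird T small S S => pop small bird small bird bird small S S => pop small bird small bird bird small T small S => pop small bird small bird bird small pop small S => pop small bird small bird bird small pop small bird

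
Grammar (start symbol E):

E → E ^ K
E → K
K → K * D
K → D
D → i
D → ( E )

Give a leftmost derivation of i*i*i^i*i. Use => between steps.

E => E^K   [E → E ^ K]
E^K => K^K   [E → K]
K^K => K*D^K   [K → K * D]
K*D^K => K*D*D^K   [K → K * D]
K*D*D^K => D*D*D^K   [K → D]
D*D*D^K => i*D*D^K   [D → i]
i*D*D^K => i*i*D^K   [D → i]
i*i*D^K => i*i*i^K   [D → i]
i*i*i^K => i*i*i^K*D   [K → K * D]
i*i*i^K*D => i*i*i^D*D   [K → D]
i*i*i^D*D => i*i*i^i*D   [D → i]
i*i*i^i*D => i*i*i^i*i   [D → i]

E => E^K => K^K => K*D^K => K*D*D^K => D*D*D^K => i*D*D^K => i*i*D^K => i*i*i^K => i*i*i^K*D => i*i*i^D*D => i*i*i^i*D => i*i*i^i*i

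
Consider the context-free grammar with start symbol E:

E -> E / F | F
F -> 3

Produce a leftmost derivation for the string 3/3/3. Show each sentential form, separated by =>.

E => E/F   [E -> E / F]
E/F => E/F/F   [E -> E / F]
E/F/F => F/F/F   [E -> F]
F/F/F => 3/F/F   [F -> 3]
3/F/F => 3/3/F   [F -> 3]
3/3/F => 3/3/3   [F -> 3]

E => E/F => E/F/F => F/F/F => 3/F/F => 3/3/F => 3/3/3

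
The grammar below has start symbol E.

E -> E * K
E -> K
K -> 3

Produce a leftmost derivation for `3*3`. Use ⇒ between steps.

E ⇒ E*K   [E -> E * K]
E*K ⇒ K*K   [E -> K]
K*K ⇒ 3*K   [K -> 3]
3*K ⇒ 3*3   [K -> 3]

E⇒E*K⇒K*K⇒3*K⇒3*3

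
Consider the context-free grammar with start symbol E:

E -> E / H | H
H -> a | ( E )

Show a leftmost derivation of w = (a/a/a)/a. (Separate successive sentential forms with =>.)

E => E/H => H/H => (E)/H => (E/H)/H => (E/H/H)/H => (H/H/H)/H => (a/H/H)/H => (a/a/H)/H => (a/a/a)/H => (a/a/a)/a

E => E/H   [E -> E / H]
E/H => H/H   [E -> H]
H/H => (E)/H   [H -> ( E )]
(E)/H => (E/H)/H   [E -> E / H]
(E/H)/H => (E/H/H)/H   [E -> E / H]
(E/H/H)/H => (H/H/H)/H   [E -> H]
(H/H/H)/H => (a/H/H)/H   [H -> a]
(a/H/H)/H => (a/a/H)/H   [H -> a]
(a/a/H)/H => (a/a/a)/H   [H -> a]
(a/a/a)/H => (a/a/a)/a   [H -> a]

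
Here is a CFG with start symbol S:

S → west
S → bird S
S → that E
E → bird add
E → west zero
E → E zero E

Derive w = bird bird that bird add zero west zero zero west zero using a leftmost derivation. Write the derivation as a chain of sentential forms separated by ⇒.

S ⇒ bird S   [S → bird S]
bird S ⇒ bird bird S   [S → bird S]
bird bird S ⇒ bird bird that E   [S → that E]
bird bird that E ⇒ bird bird that E zero E   [E → E zero E]
bird bird that E zero E ⇒ bird bird that bird add zero E   [E → bird add]
bird bird that bird add zero E ⇒ bird bird that bird add zero E zero E   [E → E zero E]
bird bird that bird add zero E zero E ⇒ bird bird that bird add zero west zero zero E   [E → west zero]
bird bird that bird add zero west zero zero E ⇒ bird bird that bird add zero west zero zero west zero   [E → west zero]

S ⇒ bird S ⇒ bird bird S ⇒ bird bird that E ⇒ bird bird that E zero E ⇒ bird bird that bird add zero E ⇒ bird bird that bird add zero E zero E ⇒ bird bird that bird add zero west zero zero E ⇒ bird bird that bird add zero west zero zero west zero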